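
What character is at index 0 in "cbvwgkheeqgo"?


Input string: 'cbvwgkheeqgo'
Operation: get character at index 0
Index mapping: s[0]='c'
Result: 'c'


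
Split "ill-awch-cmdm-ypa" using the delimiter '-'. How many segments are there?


Input string: 'ill-awch-cmdm-ypa'
Delimiter: '-'
Split result: 'ill', 'awch', 'cmdm', 'ypa'
Number of parts: 4


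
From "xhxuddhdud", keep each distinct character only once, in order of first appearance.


Input: 'xhxuddhdud'
Operation: keep first occurrence of each character
Scan: s[0]='x' new -> keep; s[1]='h' new -> keep; s[2]='x' seen -> skip; s[3]='u' new -> keep; s[4]='d' new -> keep; s[5]='d' seen -> skip; s[6]='h' seen -> skip; s[7]='d' seen -> skip; s[8]='u' seen -> skip; s[9]='d' seen -> skip
Result: xhud


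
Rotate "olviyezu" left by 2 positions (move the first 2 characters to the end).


Input: 'olviyezu', shift = 2
Operation: split at index 2 and swap parts
Front part s[0:2] = 'ol'
Back part s[2:] = 'viyezu'
Rotated = back + front = 'viyezu' + 'ol'
Result: viyezuol


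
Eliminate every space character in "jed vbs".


Input string: 'jed vbs'
Operation: remove all spaces
Words: 'jed', 'vbs'
Join without spaces: jedvbs


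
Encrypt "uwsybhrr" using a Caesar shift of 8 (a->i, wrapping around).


Input: 'uwsybhrr', shift = 8
Operation: for each letter, (position + 8) mod 26
Mapping: 'u'(20+8=28, 28 mod 26=2)->'c', 'w'(22+8=30, 30 mod 26=4)->'e', 's'(18+8=26, 26 mod 26=0)->'a', 'y'(24+8=32, 32 mod 26=6)->'g', 'b'(1+8=9)->'j', 'h'(7+8=15)->'p', 'r'(17+8=25)->'z', 'r'(17+8=25)->'z'
Result: ceagjpzz


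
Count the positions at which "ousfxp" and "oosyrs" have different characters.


String 1: 'ousfxp'
String 2: 'oosyrs'
Compare each position: pos 0: 'o'=='o', pos 1: 'u'!='o', pos 2: 's'=='s', pos 3: 'f'!='y', pos 4: 'x'!='r', pos 5: 'p'!='s'
Differing positions: 4
Hamming distance: 4


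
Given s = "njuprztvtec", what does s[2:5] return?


Input string: 'njuprztvtec'
Operation: slice [2:5]
Extract characters: s[2]='u', s[3]='p', s[4]='r'
Result: upr


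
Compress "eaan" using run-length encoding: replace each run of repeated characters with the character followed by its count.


Input: 'eaan'
Operation: identify consecutive runs
Runs: 'e' -> e1, 'aa' -> a2, 'n' -> n1
Encoded: e1a2n1


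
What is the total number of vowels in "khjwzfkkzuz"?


Input string: 'khjwzfkkzuz'
Operation: count vowels (a, e, i, o, u)
Scan: s[0]='k', s[1]='h', s[2]='j', s[3]='w', s[4]='z', s[5]='f', s[6]='k', s[7]='k', s[8]='z', s[9]='u' (vowel), s[10]='z'
Vowels found: 1
Result: 1


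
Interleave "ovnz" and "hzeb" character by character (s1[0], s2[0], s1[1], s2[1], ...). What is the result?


String 1: 'ovnz'
String 2: 'hzeb'
Operation: alternate characters
Pairs: 'o'+'h', 'v'+'z', 'n'+'e', 'z'+'b'
Result: ohvznezb


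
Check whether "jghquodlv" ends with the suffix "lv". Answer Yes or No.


Input string: 'jghquodlv'
Suffix to check: 'lv'
Last 2 characters of input: 'lv'
Match: True
Result: Yes


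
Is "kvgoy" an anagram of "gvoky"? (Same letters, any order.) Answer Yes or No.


String 1: 'gvoky' -> sorted: 'gkovy'
String 2: 'kvgoy' -> sorted: 'gkovy'
Compare sorted forms: 'gkovy' == 'gkovy'
Anagram: Yes


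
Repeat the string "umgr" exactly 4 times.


Input string: 'umgr'
Operation: repeat 4 times
Concatenation: 'umgr' + 'umgr' + 'umgr' + 'umgr'
Result: umgrumgrumgrumgr


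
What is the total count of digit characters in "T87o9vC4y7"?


Input string: 'T87o9vC4y7'
Operation: count digit characters (0-9)
Scan: 'T', '8'(digit), '7'(digit), 'o', '9'(digit), 'v', 'C', '4'(digit), 'y', '7'(digit)
Digits found: 5
Result: 5


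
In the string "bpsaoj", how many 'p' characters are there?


Input string: 'bpsaoj'
Target character: 'p'
Scan each position: s[1]='p'
Matches found at indices: 1
Total: 1


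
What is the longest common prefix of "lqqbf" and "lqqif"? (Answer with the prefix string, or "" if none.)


String 1: 'lqqbf'
String 2: 'lqqif'
Compare position by position:
pos 0: 'l' vs 'l' match
pos 1: 'q' vs 'q' match
pos 2: 'q' vs 'q' match
pos 3: 'b' vs 'i' differ -> stop
Longest common prefix: "lqq" (length 3)


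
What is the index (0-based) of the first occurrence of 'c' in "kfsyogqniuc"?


Input string: 'kfsyogqniuc'
Target: 'c'
Scanning left to right: s[0]='k', s[1]='f', s[2]='s', s[3]='y', s[4]='o', s[5]='g', s[6]='q', s[7]='n', s[8]='i', s[9]='u', s[10]='c'
First match at index: 10


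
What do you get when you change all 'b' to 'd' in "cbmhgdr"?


Input string: 'cbmhgdr'
Operation: replace 'b' with 'd'
Positions of 'b': 1
After replacement: cdmhgdr


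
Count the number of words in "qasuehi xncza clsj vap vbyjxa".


Input string: 'qasuehi xncza clsj vap vbyjxa'
Operation: split by spaces
Words found: 'qasuehi', 'xncza', 'clsj', 'vap', 'vbyjxa'
Word count: 5


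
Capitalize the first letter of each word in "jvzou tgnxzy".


Input string: 'jvzou tgnxzy'
Operation: capitalize first letter of each word
Word transformations: 'jvzou'->'Jvzou', 'tgnxzy'->'Tgnxzy'
Result: Jvzou Tgnxzy


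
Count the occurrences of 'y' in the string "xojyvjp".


Input string: 'xojyvjp'
Target character: 'y'
Scan each position: s[3]='y'
Matches found at indices: 3
Total: 1


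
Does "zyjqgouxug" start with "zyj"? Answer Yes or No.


Input string: 'zyjqgouxug'
Prefix to check: 'zyj'
First 3 characters of input: 'zyj'
Match: True
Result: Yes


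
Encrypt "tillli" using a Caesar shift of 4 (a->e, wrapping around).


Input: 'tillli', shift = 4
Operation: for each letter, (position + 4) mod 26
Mapping: 't'(19+4=23)->'x', 'i'(8+4=12)->'m', 'l'(11+4=15)->'p', 'l'(11+4=15)->'p', 'l'(11+4=15)->'p', 'i'(8+4=12)->'m'
Result: xmpppm


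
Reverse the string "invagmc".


Input string: 'invagmc'
Operation: reverse character order
Original order: 'i' -> 'n' -> 'v' -> 'a' -> 'g' -> 'm' -> 'c'
Reversed order: 'c' -> 'm' -> 'g' -> 'a' -> 'v' -> 'n' -> 'i'
Result: cmgavni


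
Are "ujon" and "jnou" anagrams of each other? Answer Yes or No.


String 1: 'ujon' -> sorted: 'jnou'
String 2: 'jnou' -> sorted: 'jnou'
Compare sorted forms: 'jnou' == 'jnou'
Anagram: Yes


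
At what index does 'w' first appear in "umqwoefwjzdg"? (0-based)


Input string: 'umqwoefwjzdg'
Target: 'w'
Scanning left to right: s[0]='u', s[1]='m', s[2]='q', s[3]='w'
First match at index: 3


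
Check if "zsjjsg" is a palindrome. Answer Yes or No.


Input string: 'zsjjsg'
Reversed: 'gsjjsz'
Compare pairs: s[0]='z' vs s[5]='g' (mismatch), s[1]='s' vs s[4]='s' (match), s[2]='j' vs s[3]='j' (match)
Palindrome: No


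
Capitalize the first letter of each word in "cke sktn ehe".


Input string: 'cke sktn ehe'
Operation: capitalize first letter of each word
Word transformations: 'cke'->'Cke', 'sktn'->'Sktn', 'ehe'->'Ehe'
Result: Cke Sktn Ehe


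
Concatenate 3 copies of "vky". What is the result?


Input string: 'vky'
Operation: repeat 3 times
Concatenation: 'vky' + 'vky' + 'vky'
Result: vkyvkyvky


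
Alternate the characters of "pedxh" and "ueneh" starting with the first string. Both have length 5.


String 1: 'pedxh'
String 2: 'ueneh'
Operation: alternate characters
Pairs: 'p'+'u', 'e'+'e', 'd'+'n', 'x'+'e', 'h'+'h'
Result: pueednxehh


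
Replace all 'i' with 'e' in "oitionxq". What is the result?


Input string: 'oitionxq'
Operation: replace 'i' with 'e'
Positions of 'i': 1, 3
After replacement: oeteonxq


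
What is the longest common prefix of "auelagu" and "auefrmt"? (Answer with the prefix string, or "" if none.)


String 1: 'auelagu'
String 2: 'auefrmt'
Compare position by position:
pos 0: 'a' vs 'a' match
pos 1: 'u' vs 'u' match
pos 2: 'e' vs 'e' match
pos 3: 'l' vs 'f' differ -> stop
Longest common prefix: "aue" (length 3)


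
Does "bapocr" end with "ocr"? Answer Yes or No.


Input string: 'bapocr'
Suffix to check: 'ocr'
Last 3 characters of input: 'ocr'
Match: True
Result: Yes


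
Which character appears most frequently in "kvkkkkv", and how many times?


Input: 'kvkkkkv'
Operation: tally each character
Counts: 'k':5, 'v':2
Maximum: 'k' appears 5 times


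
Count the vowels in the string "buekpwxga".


Input string: 'buekpwxga'
Operation: count vowels (a, e, i, o, u)
Scan: s[0]='b', s[1]='u' (vowel), s[2]='e' (vowel), s[3]='k', s[4]='p', s[5]='w', s[6]='x', s[7]='g', s[8]='a' (vowel)
Vowels found: 3
Result: 3


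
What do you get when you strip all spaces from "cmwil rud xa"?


Input string: 'cmwil rud xa'
Operation: remove all spaces
Words: 'cmwil', 'rud', 'xa'
Join without spaces: cmwilrudxa


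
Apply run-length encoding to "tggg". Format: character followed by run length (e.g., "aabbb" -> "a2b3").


Input: 'tggg'
Operation: identify consecutive runs
Runs: 't' -> t1, 'ggg' -> g3
Encoded: t1g3


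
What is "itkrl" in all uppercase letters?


Input string: 'itkrl'
Operation: convert each letter to uppercase
Mapping: 'i'->'I', 't'->'T', 'k'->'K', 'r'->'R', 'l'->'L'
Result: ITKRL


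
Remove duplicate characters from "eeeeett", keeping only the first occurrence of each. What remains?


Input: 'eeeeett'
Operation: keep first occurrence of each character
Scan: s[0]='e' new -> keep; s[1]='e' seen -> skip; s[2]='e' seen -> skip; s[3]='e' seen -> skip; s[4]='e' seen -> skip; s[5]='t' new -> keep; s[6]='t' seen -> skip
Result: et


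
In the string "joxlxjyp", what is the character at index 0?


Input string: 'joxlxjyp'
Operation: get character at index 0
Index mapping: s[0]='j'
Result: 'j'


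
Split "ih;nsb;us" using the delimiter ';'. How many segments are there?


Input string: 'ih;nsb;us'
Delimiter: ';'
Split result: 'ih', 'nsb', 'us'
Number of parts: 3


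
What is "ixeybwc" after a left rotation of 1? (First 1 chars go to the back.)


Input: 'ixeybwc', shift = 1
Operation: split at index 1 and swap parts
Front part s[0:1] = 'i'
Back part s[1:] = 'xeybwc'
Rotated = back + front = 'xeybwc' + 'i'
Result: xeybwci


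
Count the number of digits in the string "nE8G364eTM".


Input string: 'nE8G364eTM'
Operation: count digit characters (0-9)
Scan: 'n', 'E', '8'(digit), 'G', '3'(digit), '6'(digit), '4'(digit), 'e', 'T', 'M'
Digits found: 4
Result: 4


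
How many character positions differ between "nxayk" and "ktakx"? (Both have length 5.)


String 1: 'nxayk'
String 2: 'ktakx'
Compare each position: pos 0: 'n'!='k', pos 1: 'x'!='t', pos 2: 'a'=='a', pos 3: 'y'!='k', pos 4: 'k'!='x'
Differing positions: 4
Hamming distance: 4


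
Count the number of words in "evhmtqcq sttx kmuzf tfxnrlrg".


Input string: 'evhmtqcq sttx kmuzf tfxnrlrg'
Operation: split by spaces
Words found: 'evhmtqcq', 'sttx', 'kmuzf', 'tfxnrlrg'
Word count: 4


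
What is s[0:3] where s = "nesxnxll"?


Input string: 'nesxnxll'
Operation: slice [0:3]
Extract characters: s[0]='n', s[1]='e', s[2]='s'
Result: nes


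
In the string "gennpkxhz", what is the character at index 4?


Input string: 'gennpkxhz'
Operation: get character at index 4
Index mapping: s[0]='g', s[1]='e', s[2]='n', s[3]='n', s[4]='p'
Result: 'p'


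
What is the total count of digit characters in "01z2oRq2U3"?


Input string: '01z2oRq2U3'
Operation: count digit characters (0-9)
Scan: '0'(digit), '1'(digit), 'z', '2'(digit), 'o', 'R', 'q', '2'(digit), 'U', '3'(digit)
Digits found: 5
Result: 5


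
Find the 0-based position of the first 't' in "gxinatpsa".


Input string: 'gxinatpsa'
Target: 't'
Scanning left to right: s[0]='g', s[1]='x', s[2]='i', s[3]='n', s[4]='a', s[5]='t'
First match at index: 5


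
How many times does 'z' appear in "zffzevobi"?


Input string: 'zffzevobi'
Target character: 'z'
Scan each position: s[0]='z', s[3]='z'
Matches found at indices: 0, 3
Total: 2


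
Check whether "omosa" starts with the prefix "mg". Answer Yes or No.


Input string: 'omosa'
Prefix to check: 'mg'
First 2 characters of input: 'om'
Match: False
Result: No


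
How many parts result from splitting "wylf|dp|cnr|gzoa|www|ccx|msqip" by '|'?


Input string: 'wylf|dp|cnr|gzoa|www|ccx|msqip'
Delimiter: '|'
Split result: 'wylf', 'dp', 'cnr', 'gzoa', 'www', 'ccx', 'msqip'
Number of parts: 7


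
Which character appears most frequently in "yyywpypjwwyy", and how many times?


Input: 'yyywpypjwwyy'
Operation: tally each character
Counts: 'j':1, 'p':2, 'w':3, 'y':6
Maximum: 'y' appears 6 times


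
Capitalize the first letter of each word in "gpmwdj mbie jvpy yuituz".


Input string: 'gpmwdj mbie jvpy yuituz'
Operation: capitalize first letter of each word
Word transformations: 'gpmwdj'->'Gpmwdj', 'mbie'->'Mbie', 'jvpy'->'Jvpy', 'yuituz'->'Yuituz'
Result: Gpmwdj Mbie Jvpy Yuituz


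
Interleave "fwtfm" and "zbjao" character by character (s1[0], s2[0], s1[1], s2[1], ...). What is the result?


String 1: 'fwtfm'
String 2: 'zbjao'
Operation: alternate characters
Pairs: 'f'+'z', 'w'+'b', 't'+'j', 'f'+'a', 'm'+'o'
Result: fzwbtjfamo


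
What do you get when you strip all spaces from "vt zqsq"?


Input string: 'vt zqsq'
Operation: remove all spaces
Words: 'vt', 'zqsq'
Join without spaces: vtzqsq


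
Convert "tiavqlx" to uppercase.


Input string: 'tiavqlx'
Operation: convert each letter to uppercase
Mapping: 't'->'T', 'i'->'I', 'a'->'A', 'v'->'V', 'q'->'Q', 'l'->'L', 'x'->'X'
Result: TIAVQLX


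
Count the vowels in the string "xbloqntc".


Input string: 'xbloqntc'
Operation: count vowels (a, e, i, o, u)
Scan: s[0]='x', s[1]='b', s[2]='l', s[3]='o' (vowel), s[4]='q', s[5]='n', s[6]='t', s[7]='c'
Vowels found: 1
Result: 1


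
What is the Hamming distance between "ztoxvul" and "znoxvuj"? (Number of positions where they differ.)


String 1: 'ztoxvul'
String 2: 'znoxvuj'
Compare each position: pos 0: 'z'=='z', pos 1: 't'!='n', pos 2: 'o'=='o', pos 3: 'x'=='x', pos 4: 'v'=='v', pos 5: 'u'=='u', pos 6: 'l'!='j'
Differing positions: 2
Hamming distance: 2


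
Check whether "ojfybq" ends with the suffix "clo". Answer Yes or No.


Input string: 'ojfybq'
Suffix to check: 'clo'
Last 3 characters of input: 'ybq'
Match: False
Result: No


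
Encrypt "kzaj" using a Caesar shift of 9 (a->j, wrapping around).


Input: 'kzaj', shift = 9
Operation: for each letter, (position + 9) mod 26
Mapping: 'k'(10+9=19)->'t', 'z'(25+9=34, 34 mod 26=8)->'i', 'a'(0+9=9)->'j', 'j'(9+9=18)->'s'
Result: tijs


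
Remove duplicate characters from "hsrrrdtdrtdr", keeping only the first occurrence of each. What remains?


Input: 'hsrrrdtdrtdr'
Operation: keep first occurrence of each character
Scan: s[0]='h' new -> keep; s[1]='s' new -> keep; s[2]='r' new -> keep; s[3]='r' seen -> skip; s[4]='r' seen -> skip; s[5]='d' new -> keep; s[6]='t' new -> keep; s[7]='d' seen -> skip; s[8]='r' seen -> skip; s[9]='t' seen -> skip; s[10]='d' seen -> skip; s[11]='r' seen -> skip
Result: hsrdt


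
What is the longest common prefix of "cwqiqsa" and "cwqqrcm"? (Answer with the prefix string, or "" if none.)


String 1: 'cwqiqsa'
String 2: 'cwqqrcm'
Compare position by position:
pos 0: 'c' vs 'c' match
pos 1: 'w' vs 'w' match
pos 2: 'q' vs 'q' match
pos 3: 'i' vs 'q' differ -> stop
Longest common prefix: "cwq" (length 3)


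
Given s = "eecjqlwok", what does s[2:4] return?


Input string: 'eecjqlwok'
Operation: slice [2:4]
Extract characters: s[2]='c', s[3]='j'
Result: cj


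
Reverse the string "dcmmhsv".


Input string: 'dcmmhsv'
Operation: reverse character order
Original order: 'd' -> 'c' -> 'm' -> 'm' -> 'h' -> 's' -> 'v'
Reversed order: 'v' -> 's' -> 'h' -> 'm' -> 'm' -> 'c' -> 'd'
Result: vshmmcd


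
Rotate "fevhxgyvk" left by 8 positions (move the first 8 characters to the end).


Input: 'fevhxgyvk', shift = 8
Operation: split at index 8 and swap parts
Front part s[0:8] = 'fevhxgyv'
Back part s[8:] = 'k'
Rotated = back + front = 'k' + 'fevhxgyv'
Result: kfevhxgyv


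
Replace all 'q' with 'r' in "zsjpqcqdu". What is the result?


Input string: 'zsjpqcqdu'
Operation: replace 'q' with 'r'
Positions of 'q': 4, 6
After replacement: zsjprcrdu


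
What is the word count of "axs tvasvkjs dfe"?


Input string: 'axs tvasvkjs dfe'
Operation: split by spaces
Words found: 'axs', 'tvasvkjs', 'dfe'
Word count: 3


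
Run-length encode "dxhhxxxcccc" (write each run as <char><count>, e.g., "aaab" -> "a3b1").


Input: 'dxhhxxxcccc'
Operation: identify consecutive runs
Runs: 'd' -> d1, 'x' -> x1, 'hh' -> h2, 'xxx' -> x3, 'cccc' -> c4
Encoded: d1x1h2x3c4


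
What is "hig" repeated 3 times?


Input string: 'hig'
Operation: repeat 3 times
Concatenation: 'hig' + 'hig' + 'hig'
Result: highighig


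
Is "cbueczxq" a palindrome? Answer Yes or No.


Input string: 'cbueczxq'
Reversed: 'qxzceubc'
Compare pairs: s[0]='c' vs s[7]='q' (mismatch), s[1]='b' vs s[6]='x' (mismatch), s[2]='u' vs s[5]='z' (mismatch), s[3]='e' vs s[4]='c' (mismatch)
Palindrome: No


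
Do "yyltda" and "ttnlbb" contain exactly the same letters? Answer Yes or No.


String 1: 'yyltda' -> sorted: 'adltyy'
String 2: 'ttnlbb' -> sorted: 'bblntt'
Compare sorted forms: 'adltyy' != 'bblntt'
Anagram: No


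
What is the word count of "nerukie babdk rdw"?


Input string: 'nerukie babdk rdw'
Operation: split by spaces
Words found: 'nerukie', 'babdk', 'rdw'
Word count: 3


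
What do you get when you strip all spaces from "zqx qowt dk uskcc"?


Input string: 'zqx qowt dk uskcc'
Operation: remove all spaces
Words: 'zqx', 'qowt', 'dk', 'uskcc'
Join without spaces: zqxqowtdkuskcc


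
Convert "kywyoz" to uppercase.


Input string: 'kywyoz'
Operation: convert each letter to uppercase
Mapping: 'k'->'K', 'y'->'Y', 'w'->'W', 'y'->'Y', 'o'->'O', 'z'->'Z'
Result: KYWYOZ


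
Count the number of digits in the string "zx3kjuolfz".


Input string: 'zx3kjuolfz'
Operation: count digit characters (0-9)
Scan: 'z', 'x', '3'(digit), 'k', 'j', 'u', 'o', 'l', 'f', 'z'
Digits found: 1
Result: 1


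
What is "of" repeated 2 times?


Input string: 'of'
Operation: repeat 2 times
Concatenation: 'of' + 'of'
Result: ofof


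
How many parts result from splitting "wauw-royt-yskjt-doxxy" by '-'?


Input string: 'wauw-royt-yskjt-doxxy'
Delimiter: '-'
Split result: 'wauw', 'royt', 'yskjt', 'doxxy'
Number of parts: 4


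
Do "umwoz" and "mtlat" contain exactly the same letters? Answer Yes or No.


String 1: 'umwoz' -> sorted: 'mouwz'
String 2: 'mtlat' -> sorted: 'almtt'
Compare sorted forms: 'mouwz' != 'almtt'
Anagram: No


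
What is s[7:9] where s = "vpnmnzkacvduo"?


Input string: 'vpnmnzkacvduo'
Operation: slice [7:9]
Extract characters: s[7]='a', s[8]='c'
Result: ac


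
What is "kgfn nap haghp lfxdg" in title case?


Input string: 'kgfn nap haghp lfxdg'
Operation: capitalize first letter of each word
Word transformations: 'kgfn'->'Kgfn', 'nap'->'Nap', 'haghp'->'Haghp', 'lfxdg'->'Lfxdg'
Result: Kgfn Nap Haghp Lfxdg


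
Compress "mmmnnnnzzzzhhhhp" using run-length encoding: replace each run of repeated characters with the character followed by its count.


Input: 'mmmnnnnzzzzhhhhp'
Operation: identify consecutive runs
Runs: 'mmm' -> m3, 'nnnn' -> n4, 'zzzz' -> z4, 'hhhh' -> h4, 'p' -> p1
Encoded: m3n4z4h4p1


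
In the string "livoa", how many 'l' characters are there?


Input string: 'livoa'
Target character: 'l'
Scan each position: s[0]='l'
Matches found at indices: 0
Total: 1


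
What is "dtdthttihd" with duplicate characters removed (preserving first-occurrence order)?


Input: 'dtdthttihd'
Operation: keep first occurrence of each character
Scan: s[0]='d' new -> keep; s[1]='t' new -> keep; s[2]='d' seen -> skip; s[3]='t' seen -> skip; s[4]='h' new -> keep; s[5]='t' seen -> skip; s[6]='t' seen -> skip; s[7]='i' new -> keep; s[8]='h' seen -> skip; s[9]='d' seen -> skip
Result: dthi


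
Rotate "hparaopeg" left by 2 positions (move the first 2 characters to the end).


Input: 'hparaopeg', shift = 2
Operation: split at index 2 and swap parts
Front part s[0:2] = 'hp'
Back part s[2:] = 'araopeg'
Rotated = back + front = 'araopeg' + 'hp'
Result: araopeghp


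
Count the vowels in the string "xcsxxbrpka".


Input string: 'xcsxxbrpka'
Operation: count vowels (a, e, i, o, u)
Scan: s[0]='x', s[1]='c', s[2]='s', s[3]='x', s[4]='x', s[5]='b', s[6]='r', s[7]='p', s[8]='k', s[9]='a' (vowel)
Vowels found: 1
Result: 1


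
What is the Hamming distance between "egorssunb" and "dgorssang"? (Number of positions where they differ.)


String 1: 'egorssunb'
String 2: 'dgorssang'
Compare each position: pos 0: 'e'!='d', pos 1: 'g'=='g', pos 2: 'o'=='o', pos 3: 'r'=='r', pos 4: 's'=='s', pos 5: 's'=='s', pos 6: 'u'!='a', pos 7: 'n'=='n', pos 8: 'b'!='g'
Differing positions: 3
Hamming distance: 3


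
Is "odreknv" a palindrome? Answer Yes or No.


Input string: 'odreknv'
Reversed: 'vnkerdo'
Compare pairs: s[0]='o' vs s[6]='v' (mismatch), s[1]='d' vs s[5]='n' (mismatch), s[2]='r' vs s[4]='k' (mismatch)
Palindrome: No


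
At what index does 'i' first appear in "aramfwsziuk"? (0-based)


Input string: 'aramfwsziuk'
Target: 'i'
Scanning left to right: s[0]='a', s[1]='r', s[2]='a', s[3]='m', s[4]='f', s[5]='w', s[6]='s', s[7]='z', s[8]='i'
First match at index: 8


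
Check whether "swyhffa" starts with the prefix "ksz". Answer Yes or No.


Input string: 'swyhffa'
Prefix to check: 'ksz'
First 3 characters of input: 'swy'
Match: False
Result: No


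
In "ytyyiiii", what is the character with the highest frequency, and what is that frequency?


Input: 'ytyyiiii'
Operation: tally each character
Counts: 'i':4, 't':1, 'y':3
Maximum: 'i' appears 4 times


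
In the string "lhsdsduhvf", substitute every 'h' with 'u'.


Input string: 'lhsdsduhvf'
Operation: replace 'h' with 'u'
Positions of 'h': 1, 7
After replacement: lusdsduuvf


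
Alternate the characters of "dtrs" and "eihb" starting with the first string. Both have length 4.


String 1: 'dtrs'
String 2: 'eihb'
Operation: alternate characters
Pairs: 'd'+'e', 't'+'i', 'r'+'h', 's'+'b'
Result: detirhsb


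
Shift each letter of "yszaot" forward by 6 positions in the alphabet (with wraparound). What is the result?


Input: 'yszaot', shift = 6
Operation: for each letter, (position + 6) mod 26
Mapping: 'y'(24+6=30, 30 mod 26=4)->'e', 's'(18+6=24)->'y', 'z'(25+6=31, 31 mod 26=5)->'f', 'a'(0+6=6)->'g', 'o'(14+6=20)->'u', 't'(19+6=25)->'z'
Result: eyfguz


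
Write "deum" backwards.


Input string: 'deum'
Operation: reverse character order
Original order: 'd' -> 'e' -> 'u' -> 'm'
Reversed order: 'm' -> 'u' -> 'e' -> 'd'
Result: mued


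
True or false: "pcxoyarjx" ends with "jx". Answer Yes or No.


Input string: 'pcxoyarjx'
Suffix to check: 'jx'
Last 2 characters of input: 'jx'
Match: True
Result: Yes


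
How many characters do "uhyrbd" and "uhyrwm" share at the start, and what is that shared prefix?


String 1: 'uhyrbd'
String 2: 'uhyrwm'
Compare position by position:
pos 0: 'u' vs 'u' match
pos 1: 'h' vs 'h' match
pos 2: 'y' vs 'y' match
pos 3: 'r' vs 'r' match
pos 4: 'b' vs 'w' differ -> stop
Longest common prefix: "uhyr" (length 4)


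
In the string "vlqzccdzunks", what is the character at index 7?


Input string: 'vlqzccdzunks'
Operation: get character at index 7
Index mapping: s[0]='v', s[1]='l', s[2]='q', s[3]='z', s[4]='c', s[5]='c', s[6]='d', s[7]='z'
Result: 'z'


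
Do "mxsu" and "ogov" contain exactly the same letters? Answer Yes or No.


String 1: 'mxsu' -> sorted: 'msux'
String 2: 'ogov' -> sorted: 'goov'
Compare sorted forms: 'msux' != 'goov'
Anagram: No


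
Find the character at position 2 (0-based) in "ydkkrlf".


Input string: 'ydkkrlf'
Operation: get character at index 2
Index mapping: s[0]='y', s[1]='d', s[2]='k'
Result: 'k'


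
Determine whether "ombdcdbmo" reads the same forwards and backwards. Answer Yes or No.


Input string: 'ombdcdbmo'
Reversed: 'ombdcdbmo'
Compare pairs: s[0]='o' vs s[8]='o' (match), s[1]='m' vs s[7]='m' (match), s[2]='b' vs s[6]='b' (match), s[3]='d' vs s[5]='d' (match)
Palindrome: Yes


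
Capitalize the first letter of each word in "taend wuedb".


Input string: 'taend wuedb'
Operation: capitalize first letter of each word
Word transformations: 'taend'->'Taend', 'wuedb'->'Wuedb'
Result: Taend Wuedb


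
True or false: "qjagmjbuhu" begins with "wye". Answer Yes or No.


Input string: 'qjagmjbuhu'
Prefix to check: 'wye'
First 3 characters of input: 'qja'
Match: False
Result: No


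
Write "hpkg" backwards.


Input string: 'hpkg'
Operation: reverse character order
Original order: 'h' -> 'p' -> 'k' -> 'g'
Reversed order: 'g' -> 'k' -> 'p' -> 'h'
Result: gkph


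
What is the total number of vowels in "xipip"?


Input string: 'xipip'
Operation: count vowels (a, e, i, o, u)
Scan: s[0]='x', s[1]='i' (vowel), s[2]='p', s[3]='i' (vowel), s[4]='p'
Vowels found: 2
Result: 2


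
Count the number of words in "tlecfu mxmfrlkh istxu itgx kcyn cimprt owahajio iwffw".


Input string: 'tlecfu mxmfrlkh istxu itgx kcyn cimprt owahajio iwffw'
Operation: split by spaces
Words found: 'tlecfu', 'mxmfrlkh', 'istxu', 'itgx', 'kcyn', 'cimprt', 'owahajio', 'iwffw'
Word count: 8


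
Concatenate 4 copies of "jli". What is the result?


Input string: 'jli'
Operation: repeat 4 times
Concatenation: 'jli' + 'jli' + 'jli' + 'jli'
Result: jlijlijlijli


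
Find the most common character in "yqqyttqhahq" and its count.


Input: 'yqqyttqhahq'
Operation: tally each character
Counts: 'a':1, 'h':2, 'q':4, 't':2, 'y':2
Maximum: 'q' appears 4 times


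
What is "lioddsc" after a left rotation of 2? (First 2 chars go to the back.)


Input: 'lioddsc', shift = 2
Operation: split at index 2 and swap parts
Front part s[0:2] = 'li'
Back part s[2:] = 'oddsc'
Rotated = back + front = 'oddsc' + 'li'
Result: oddscli


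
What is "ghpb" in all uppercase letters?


Input string: 'ghpb'
Operation: convert each letter to uppercase
Mapping: 'g'->'G', 'h'->'H', 'p'->'P', 'b'->'B'
Result: GHPB


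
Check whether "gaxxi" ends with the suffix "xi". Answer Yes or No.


Input string: 'gaxxi'
Suffix to check: 'xi'
Last 2 characters of input: 'xi'
Match: True
Result: Yes


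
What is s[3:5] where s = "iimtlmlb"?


Input string: 'iimtlmlb'
Operation: slice [3:5]
Extract characters: s[3]='t', s[4]='l'
Result: tl


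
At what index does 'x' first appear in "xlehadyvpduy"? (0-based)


Input string: 'xlehadyvpduy'
Target: 'x'
Scanning left to right: s[0]='x'
First match at index: 0


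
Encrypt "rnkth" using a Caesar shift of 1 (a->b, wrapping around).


Input: 'rnkth', shift = 1
Operation: for each letter, (position + 1) mod 26
Mapping: 'r'(17+1=18)->'s', 'n'(13+1=14)->'o', 'k'(10+1=11)->'l', 't'(19+1=20)->'u', 'h'(7+1=8)->'i'
Result: solui


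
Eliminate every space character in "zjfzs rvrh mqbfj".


Input string: 'zjfzs rvrh mqbfj'
Operation: remove all spaces
Words: 'zjfzs', 'rvrh', 'mqbfj'
Join without spaces: zjfzsrvrhmqbfj


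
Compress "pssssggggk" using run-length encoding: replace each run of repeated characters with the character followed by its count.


Input: 'pssssggggk'
Operation: identify consecutive runs
Runs: 'p' -> p1, 'ssss' -> s4, 'gggg' -> g4, 'k' -> k1
Encoded: p1s4g4k1


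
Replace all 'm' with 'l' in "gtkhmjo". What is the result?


Input string: 'gtkhmjo'
Operation: replace 'm' with 'l'
Positions of 'm': 4
After replacement: gtkhljo


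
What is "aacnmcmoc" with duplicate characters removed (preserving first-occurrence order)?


Input: 'aacnmcmoc'
Operation: keep first occurrence of each character
Scan: s[0]='a' new -> keep; s[1]='a' seen -> skip; s[2]='c' new -> keep; s[3]='n' new -> keep; s[4]='m' new -> keep; s[5]='c' seen -> skip; s[6]='m' seen -> skip; s[7]='o' new -> keep; s[8]='c' seen -> skip
Result: acnmo


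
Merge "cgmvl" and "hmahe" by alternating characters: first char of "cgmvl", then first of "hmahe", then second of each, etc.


String 1: 'cgmvl'
String 2: 'hmahe'
Operation: alternate characters
Pairs: 'c'+'h', 'g'+'m', 'm'+'a', 'v'+'h', 'l'+'e'
Result: chgmmavhle


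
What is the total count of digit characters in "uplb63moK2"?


Input string: 'uplb63moK2'
Operation: count digit characters (0-9)
Scan: 'u', 'p', 'l', 'b', '6'(digit), '3'(digit), 'm', 'o', 'K', '2'(digit)
Digits found: 3
Result: 3


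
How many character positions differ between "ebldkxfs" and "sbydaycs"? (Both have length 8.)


String 1: 'ebldkxfs'
String 2: 'sbydaycs'
Compare each position: pos 0: 'e'!='s', pos 1: 'b'=='b', pos 2: 'l'!='y', pos 3: 'd'=='d', pos 4: 'k'!='a', pos 5: 'x'!='y', pos 6: 'f'!='c', pos 7: 's'=='s'
Differing positions: 5
Hamming distance: 5


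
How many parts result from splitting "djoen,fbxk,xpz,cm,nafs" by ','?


Input string: 'djoen,fbxk,xpz,cm,nafs'
Delimiter: ','
Split result: 'djoen', 'fbxk', 'xpz', 'cm', 'nafs'
Number of parts: 5


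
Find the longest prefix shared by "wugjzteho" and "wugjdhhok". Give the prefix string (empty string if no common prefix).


String 1: 'wugjzteho'
String 2: 'wugjdhhok'
Compare position by position:
pos 0: 'w' vs 'w' match
pos 1: 'u' vs 'u' match
pos 2: 'g' vs 'g' match
pos 3: 'j' vs 'j' match
pos 4: 'z' vs 'd' differ -> stop
Longest common prefix: "wugj" (length 4)


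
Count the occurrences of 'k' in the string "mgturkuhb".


Input string: 'mgturkuhb'
Target character: 'k'
Scan each position: s[5]='k'
Matches found at indices: 5
Total: 1


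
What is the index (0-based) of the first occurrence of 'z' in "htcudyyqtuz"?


Input string: 'htcudyyqtuz'
Target: 'z'
Scanning left to right: s[0]='h', s[1]='t', s[2]='c', s[3]='u', s[4]='d', s[5]='y', s[6]='y', s[7]='q', s[8]='t', s[9]='u', s[10]='z'
First match at index: 10


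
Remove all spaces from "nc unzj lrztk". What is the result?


Input string: 'nc unzj lrztk'
Operation: remove all spaces
Words: 'nc', 'unzj', 'lrztk'
Join without spaces: ncunzjlrztk


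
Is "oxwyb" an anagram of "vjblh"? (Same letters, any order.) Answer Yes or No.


String 1: 'vjblh' -> sorted: 'bhjlv'
String 2: 'oxwyb' -> sorted: 'bowxy'
Compare sorted forms: 'bhjlv' != 'bowxy'
Anagram: No


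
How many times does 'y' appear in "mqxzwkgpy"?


Input string: 'mqxzwkgpy'
Target character: 'y'
Scan each position: s[8]='y'
Matches found at indices: 8
Total: 1


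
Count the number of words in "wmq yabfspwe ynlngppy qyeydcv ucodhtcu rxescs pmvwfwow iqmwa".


Input string: 'wmq yabfspwe ynlngppy qyeydcv ucodhtcu rxescs pmvwfwow iqmwa'
Operation: split by spaces
Words found: 'wmq', 'yabfspwe', 'ynlngppy', 'qyeydcv', 'ucodhtcu', 'rxescs', 'pmvwfwow', 'iqmwa'
Word count: 8


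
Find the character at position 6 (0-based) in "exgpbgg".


Input string: 'exgpbgg'
Operation: get character at index 6
Index mapping: s[0]='e', s[1]='x', s[2]='g', s[3]='p', s[4]='b', s[5]='g', s[6]='g'
Result: 'g'


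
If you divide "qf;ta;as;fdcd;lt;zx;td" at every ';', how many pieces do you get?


Input string: 'qf;ta;as;fdcd;lt;zx;td'
Delimiter: ';'
Split result: 'qf', 'ta', 'as', 'fdcd', 'lt', 'zx', 'td'
Number of parts: 7


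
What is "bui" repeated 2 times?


Input string: 'bui'
Operation: repeat 2 times
Concatenation: 'bui' + 'bui'
Result: buibui


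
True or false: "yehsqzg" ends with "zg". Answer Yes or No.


Input string: 'yehsqzg'
Suffix to check: 'zg'
Last 2 characters of input: 'zg'
Match: True
Result: Yes


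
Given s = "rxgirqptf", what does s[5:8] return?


Input string: 'rxgirqptf'
Operation: slice [5:8]
Extract characters: s[5]='q', s[6]='p', s[7]='t'
Result: qpt


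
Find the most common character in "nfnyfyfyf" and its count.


Input: 'nfnyfyfyf'
Operation: tally each character
Counts: 'f':4, 'n':2, 'y':3
Maximum: 'f' appears 4 times


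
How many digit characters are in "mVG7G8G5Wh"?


Input string: 'mVG7G8G5Wh'
Operation: count digit characters (0-9)
Scan: 'm', 'V', 'G', '7'(digit), 'G', '8'(digit), 'G', '5'(digit), 'W', 'h'
Digits found: 3
Result: 3


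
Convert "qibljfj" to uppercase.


Input string: 'qibljfj'
Operation: convert each letter to uppercase
Mapping: 'q'->'Q', 'i'->'I', 'b'->'B', 'l'->'L', 'j'->'J', 'f'->'F', 'j'->'J'
Result: QIBLJFJ


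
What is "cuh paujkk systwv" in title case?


Input string: 'cuh paujkk systwv'
Operation: capitalize first letter of each word
Word transformations: 'cuh'->'Cuh', 'paujkk'->'Paujkk', 'systwv'->'Systwv'
Result: Cuh Paujkk Systwv


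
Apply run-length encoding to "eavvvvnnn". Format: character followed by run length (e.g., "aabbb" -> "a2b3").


Input: 'eavvvvnnn'
Operation: identify consecutive runs
Runs: 'e' -> e1, 'a' -> a1, 'vvvv' -> v4, 'nnn' -> n3
Encoded: e1a1v4n3


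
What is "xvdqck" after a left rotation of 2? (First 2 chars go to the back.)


Input: 'xvdqck', shift = 2
Operation: split at index 2 and swap parts
Front part s[0:2] = 'xv'
Back part s[2:] = 'dqck'
Rotated = back + front = 'dqck' + 'xv'
Result: dqckxv


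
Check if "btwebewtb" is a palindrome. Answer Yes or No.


Input string: 'btwebewtb'
Reversed: 'btwebewtb'
Compare pairs: s[0]='b' vs s[8]='b' (match), s[1]='t' vs s[7]='t' (match), s[2]='w' vs s[6]='w' (match), s[3]='e' vs s[5]='e' (match)
Palindrome: Yes


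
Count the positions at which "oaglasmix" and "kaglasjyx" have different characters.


String 1: 'oaglasmix'
String 2: 'kaglasjyx'
Compare each position: pos 0: 'o'!='k', pos 1: 'a'=='a', pos 2: 'g'=='g', pos 3: 'l'=='l', pos 4: 'a'=='a', pos 5: 's'=='s', pos 6: 'm'!='j', pos 7: 'i'!='y', pos 8: 'x'=='x'
Differing positions: 3
Hamming distance: 3


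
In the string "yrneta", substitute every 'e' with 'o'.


Input string: 'yrneta'
Operation: replace 'e' with 'o'
Positions of 'e': 3
After replacement: yrnota


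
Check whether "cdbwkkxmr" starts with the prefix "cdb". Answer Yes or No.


Input string: 'cdbwkkxmr'
Prefix to check: 'cdb'
First 3 characters of input: 'cdb'
Match: True
Result: Yes


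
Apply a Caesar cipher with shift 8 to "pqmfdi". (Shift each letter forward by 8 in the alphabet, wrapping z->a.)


Input: 'pqmfdi', shift = 8
Operation: for each letter, (position + 8) mod 26
Mapping: 'p'(15+8=23)->'x', 'q'(16+8=24)->'y', 'm'(12+8=20)->'u', 'f'(5+8=13)->'n', 'd'(3+8=11)->'l', 'i'(8+8=16)->'q'
Result: xyunlq


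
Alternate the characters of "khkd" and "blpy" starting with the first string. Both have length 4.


String 1: 'khkd'
String 2: 'blpy'
Operation: alternate characters
Pairs: 'k'+'b', 'h'+'l', 'k'+'p', 'd'+'y'
Result: kbhlkpdy


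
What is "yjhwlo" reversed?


Input string: 'yjhwlo'
Operation: reverse character order
Original order: 'y' -> 'j' -> 'h' -> 'w' -> 'l' -> 'o'
Reversed order: 'o' -> 'l' -> 'w' -> 'h' -> 'j' -> 'y'
Result: olwhjy


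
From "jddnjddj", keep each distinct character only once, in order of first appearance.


Input: 'jddnjddj'
Operation: keep first occurrence of each character
Scan: s[0]='j' new -> keep; s[1]='d' new -> keep; s[2]='d' seen -> skip; s[3]='n' new -> keep; s[4]='j' seen -> skip; s[5]='d' seen -> skip; s[6]='d' seen -> skip; s[7]='j' seen -> skip
Result: jdn


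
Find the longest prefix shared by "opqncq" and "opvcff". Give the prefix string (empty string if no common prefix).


String 1: 'opqncq'
String 2: 'opvcff'
Compare position by position:
pos 0: 'o' vs 'o' match
pos 1: 'p' vs 'p' match
pos 2: 'q' vs 'v' differ -> stop
Longest common prefix: "op" (length 2)


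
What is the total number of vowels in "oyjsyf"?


Input string: 'oyjsyf'
Operation: count vowels (a, e, i, o, u)
Scan: s[0]='o' (vowel), s[1]='y', s[2]='j', s[3]='s', s[4]='y', s[5]='f'
Vowels found: 1
Result: 1


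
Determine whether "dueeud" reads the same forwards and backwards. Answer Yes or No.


Input string: 'dueeud'
Reversed: 'dueeud'
Compare pairs: s[0]='d' vs s[5]='d' (match), s[1]='u' vs s[4]='u' (match), s[2]='e' vs s[3]='e' (match)
Palindrome: Yes


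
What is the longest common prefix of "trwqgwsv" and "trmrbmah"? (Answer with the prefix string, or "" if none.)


String 1: 'trwqgwsv'
String 2: 'trmrbmah'
Compare position by position:
pos 0: 't' vs 't' match
pos 1: 'r' vs 'r' match
pos 2: 'w' vs 'm' differ -> stop
Longest common prefix: "tr" (length 2)


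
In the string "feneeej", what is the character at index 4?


Input string: 'feneeej'
Operation: get character at index 4
Index mapping: s[0]='f', s[1]='e', s[2]='n', s[3]='e', s[4]='e'
Result: 'e'


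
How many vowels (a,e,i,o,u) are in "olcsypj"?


Input string: 'olcsypj'
Operation: count vowels (a, e, i, o, u)
Scan: s[0]='o' (vowel), s[1]='l', s[2]='c', s[3]='s', s[4]='y', s[5]='p', s[6]='j'
Vowels found: 1
Result: 1


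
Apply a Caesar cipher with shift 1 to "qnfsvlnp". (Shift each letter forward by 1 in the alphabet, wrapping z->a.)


Input: 'qnfsvlnp', shift = 1
Operation: for each letter, (position + 1) mod 26
Mapping: 'q'(16+1=17)->'r', 'n'(13+1=14)->'o', 'f'(5+1=6)->'g', 's'(18+1=19)->'t', 'v'(21+1=22)->'w', 'l'(11+1=12)->'m', 'n'(13+1=14)->'o', 'p'(15+1=16)->'q'
Result: rogtwmoq


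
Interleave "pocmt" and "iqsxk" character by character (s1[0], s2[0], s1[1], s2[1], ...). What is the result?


String 1: 'pocmt'
String 2: 'iqsxk'
Operation: alternate characters
Pairs: 'p'+'i', 'o'+'q', 'c'+'s', 'm'+'x', 't'+'k'
Result: pioqcsmxtk


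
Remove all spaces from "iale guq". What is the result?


Input string: 'iale guq'
Operation: remove all spaces
Words: 'iale', 'guq'
Join without spaces: ialeguq


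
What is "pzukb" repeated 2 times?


Input string: 'pzukb'
Operation: repeat 2 times
Concatenation: 'pzukb' + 'pzukb'
Result: pzukbpzukb


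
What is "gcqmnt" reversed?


Input string: 'gcqmnt'
Operation: reverse character order
Original order: 'g' -> 'c' -> 'q' -> 'm' -> 'n' -> 't'
Reversed order: 't' -> 'n' -> 'm' -> 'q' -> 'c' -> 'g'
Result: tnmqcg


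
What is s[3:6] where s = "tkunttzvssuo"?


Input string: 'tkunttzvssuo'
Operation: slice [3:6]
Extract characters: s[3]='n', s[4]='t', s[5]='t'
Result: ntt


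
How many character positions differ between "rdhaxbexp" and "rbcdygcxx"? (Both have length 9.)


String 1: 'rdhaxbexp'
String 2: 'rbcdygcxx'
Compare each position: pos 0: 'r'=='r', pos 1: 'd'!='b', pos 2: 'h'!='c', pos 3: 'a'!='d', pos 4: 'x'!='y', pos 5: 'b'!='g', pos 6: 'e'!='c', pos 7: 'x'=='x', pos 8: 'p'!='x'
Differing positions: 7
Hamming distance: 7


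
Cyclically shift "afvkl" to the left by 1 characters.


Input: 'afvkl', shift = 1
Operation: split at index 1 and swap parts
Front part s[0:1] = 'a'
Back part s[1:] = 'fvkl'
Rotated = back + front = 'fvkl' + 'a'
Result: fvkla


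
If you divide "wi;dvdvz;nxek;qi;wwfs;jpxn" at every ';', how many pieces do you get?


Input string: 'wi;dvdvz;nxek;qi;wwfs;jpxn'
Delimiter: ';'
Split result: 'wi', 'dvdvz', 'nxek', 'qi', 'wwfs', 'jpxn'
Number of parts: 6


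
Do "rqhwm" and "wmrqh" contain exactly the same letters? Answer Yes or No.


String 1: 'rqhwm' -> sorted: 'hmqrw'
String 2: 'wmrqh' -> sorted: 'hmqrw'
Compare sorted forms: 'hmqrw' == 'hmqrw'
Anagram: Yes


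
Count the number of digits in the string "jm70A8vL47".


Input string: 'jm70A8vL47'
Operation: count digit characters (0-9)
Scan: 'j', 'm', '7'(digit), '0'(digit), 'A', '8'(digit), 'v', 'L', '4'(digit), '7'(digit)
Digits found: 5
Result: 5


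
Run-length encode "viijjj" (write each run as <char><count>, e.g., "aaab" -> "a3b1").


Input: 'viijjj'
Operation: identify consecutive runs
Runs: 'v' -> v1, 'ii' -> i2, 'jjj' -> j3
Encoded: v1i2j3


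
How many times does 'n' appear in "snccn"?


Input string: 'snccn'
Target character: 'n'
Scan each position: s[1]='n', s[4]='n'
Matches found at indices: 1, 4
Total: 2


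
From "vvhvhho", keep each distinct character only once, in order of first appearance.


Input: 'vvhvhho'
Operation: keep first occurrence of each character
Scan: s[0]='v' new -> keep; s[1]='v' seen -> skip; s[2]='h' new -> keep; s[3]='v' seen -> skip; s[4]='h' seen -> skip; s[5]='h' seen -> skip; s[6]='o' new -> keep
Result: vho
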